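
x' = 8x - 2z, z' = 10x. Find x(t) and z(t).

x(t) = C_1e^(4t)sin(2t) - C_2e^(4t)cos(2t), z(t) = 2C_1e^(4t)sin(2t) - C_1e^(4t)cos(2t) - C_2e^(4t)sin(2t) - 2C_2e^(4t)cos(2t)

Coefficient matrix A = [[8, -2], [10, 0]].
Characteristic polynomial det(A - λI) = λ^2 - 8λ + 20 = 0.
Eigenvalues λ = 4 ± 2i (complex conjugate pair).
For λ=4+2i: an eigenvector is (0,-1) - i(1,2) = (0 - i, -1 - 2i).
A real fundamental pair from Re and Im of e^((4+2i)t)v: X_1 = e^(4t)(cos(2t)·(0,-1) + sin(2t)·(1,2)), X_2 = e^(4t)(sin(2t)·(0,-1) - cos(2t)·(1,2)).
General solution: C_1X_1 + C_2X_2.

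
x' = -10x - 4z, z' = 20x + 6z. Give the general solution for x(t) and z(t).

Coefficient matrix A = [[-10, -4], [20, 6]].
Characteristic polynomial det(A - λI) = λ^2 + 4λ + 20 = 0.
Eigenvalues λ = -2 ± 4i (complex conjugate pair).
For λ=-2+4i: an eigenvector is (0,1) - i(-1,2) = (0 + i, 1 - 2i).
A real fundamental pair from Re and Im of e^((-2+4i)t)v: X_1 = e^(-2t)(cos(4t)·(0,1) + sin(4t)·(-1,2)), X_2 = e^(-2t)(sin(4t)·(0,1) - cos(4t)·(-1,2)).
General solution: c_1X_1 + c_2X_2.

x(t) = -c_1e^(-2t)sin(4t) + c_2e^(-2t)cos(4t), z(t) = 2c_1e^(-2t)sin(4t) + c_1e^(-2t)cos(4t) + c_2e^(-2t)sin(4t) - 2c_2e^(-2t)cos(4t)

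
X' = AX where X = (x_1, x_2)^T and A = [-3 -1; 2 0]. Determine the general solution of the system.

x_1(t) = c_1e^(-t) + c_2e^(-2t), x_2(t) = -2c_1e^(-t) - c_2e^(-2t)

Coefficient matrix A = [[-3, -1], [2, 0]].
Characteristic polynomial det(A - λI) = λ^2 + 3λ + 2 = 0.
Eigenvalues λ = -1, -2.
For λ=-1: (A-λI) row 1 is [-2, -1], so an eigenvector is (1, -2).
For λ=-2: (A-λI) row 1 is [-1, -1], so an eigenvector is (1, -1).
General solution: c_1e^(-t)(1,-2) + c_2e^(-2t)(1,-1).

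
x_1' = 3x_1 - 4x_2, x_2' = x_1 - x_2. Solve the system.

x_1(t) = -2c_1e^(t) - 2c_2te^(t) - c_2e^(t), x_2(t) = -c_1e^(t) - c_2te^(t)

Coefficient matrix A = [[3, -4], [1, -1]].
Characteristic polynomial det(A - λI) = λ^2 - 2λ + 1 = 0.
Single eigenvalue λ = 1 with algebraic multiplicity 2.
Eigenvector v = (-2,-1); generalized eigenvector w with (A-λI)w=v is (-1,0).
General solution: e^(t)[c_1·v + c_2·(t·v + w)].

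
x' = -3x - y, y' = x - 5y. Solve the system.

x(t) = -C_1e^(-4t) - C_2te^(-4t), y(t) = -C_1e^(-4t) - C_2te^(-4t) + C_2e^(-4t)

Coefficient matrix A = [[-3, -1], [1, -5]].
Characteristic polynomial det(A - λI) = λ^2 + 8λ + 16 = 0.
Single eigenvalue λ = -4 with algebraic multiplicity 2.
Eigenvector v = (-1,-1); generalized eigenvector w with (A-λI)w=v is (0,1).
General solution: e^(-4t)[C_1·v + C_2·(t·v + w)].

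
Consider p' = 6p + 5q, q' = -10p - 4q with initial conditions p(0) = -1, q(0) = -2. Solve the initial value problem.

Coefficient matrix A = [[6, 5], [-10, -4]].
Characteristic polynomial det(A - λI) = λ^2 - 2λ + 26 = 0.
Eigenvalues λ = 1 ± 5i (complex conjugate pair).
For λ=1+5i: an eigenvector is (0,-1) - i(-1,1) = (0 + i, -1 - i).
A real fundamental pair from Re and Im of e^((1+5i)t)v: X_1 = e^(t)(cos(5t)·(0,-1) + sin(5t)·(-1,1)), X_2 = e^(t)(sin(5t)·(0,-1) - cos(5t)·(-1,1)).
General solution: C_1X_1 + C_2X_2.
Applying p(0)=-1, q(0)=-2 gives C_1=3, C_2=-1.

p(t) = -3e^(t)sin(5t) - e^(t)cos(5t), q(t) = 4e^(t)sin(5t) - 2e^(t)cos(5t)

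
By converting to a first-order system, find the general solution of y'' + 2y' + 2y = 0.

y(t) = c_1e^(-t)cos(t) + c_2e^(-t)sin(t)

Let x_1 = y, x_2 = y'. Then x_1' = x_2 and x_2' = -2x_1 - 2x_2.
A = [[0,1],[-2,-2]]; det(A-λI) = λ^2 + 2λ + 2.
Eigenvalues λ = -1 ± i.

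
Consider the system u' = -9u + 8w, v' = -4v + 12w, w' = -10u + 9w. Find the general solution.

u(t) = C_1e^(-t) + 4C_3e^(t), v(t) = 4C_1e^(-t) + C_2e^(-4t) + 12C_3e^(t), w(t) = C_1e^(-t) + 5C_3e^(t)

Coefficient matrix A = [[-9, 0, 8], [0, -4, 12], [-10, 0, 9]].
det(A - λI) = 0 gives eigenvalues λ = -1, -4, 1.
For λ=-1: eigenvector (1,4,1).
For λ=-4: eigenvector (0,1,0).
For λ=1: eigenvector (4,12,5).
General solution: C_1e^(-t)(1,4,1) + C_2e^(-4t)(0,1,0) + C_3e^(t)(4,12,5).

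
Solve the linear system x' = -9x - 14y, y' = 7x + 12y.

Coefficient matrix A = [[-9, -14], [7, 12]].
Characteristic polynomial det(A - λI) = λ^2 - 3λ - 10 = 0.
Eigenvalues λ = -2, 5.
For λ=-2: (A-λI) row 1 is [-7, -14], so an eigenvector is (-2, 1).
For λ=5: (A-λI) row 1 is [-14, -14], so an eigenvector is (1, -1).
General solution: c_1e^(-2t)(-2,1) + c_2e^(5t)(1,-1).

x(t) = -2c_1e^(-2t) + c_2e^(5t), y(t) = c_1e^(-2t) - c_2e^(5t)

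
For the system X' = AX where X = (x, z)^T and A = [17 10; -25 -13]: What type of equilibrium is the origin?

A = [[17,10],[-25,-13]]; det(A-λI) = λ^2 - 4λ + 29.
λ = 2 ± 5i: positive real part.

unstable spiral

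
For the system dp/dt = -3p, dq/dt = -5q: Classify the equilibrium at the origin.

A = [[-3,0],[0,-5]]; det(A-λI) = λ^2 + 8λ + 15.
λ = -5, -3: both negative.

stable node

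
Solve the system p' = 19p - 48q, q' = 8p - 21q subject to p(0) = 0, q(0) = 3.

p(t) = -18e^(3t) + 18e^(-5t), q(t) = -6e^(3t) + 9e^(-5t)

Coefficient matrix A = [[19, -48], [8, -21]].
Characteristic polynomial det(A - λI) = λ^2 + 2λ - 15 = 0.
Eigenvalues λ = -5, 3.
For λ=-5: (A-λI) row 1 is [24, -48], so an eigenvector is (-2, -1).
For λ=3: (A-λI) row 1 is [16, -48], so an eigenvector is (3, 1).
General solution: c_1e^(-5t)(-2,-1) + c_2e^(3t)(3,1).
Applying p(0)=0, q(0)=3 gives c_1=-9, c_2=-6.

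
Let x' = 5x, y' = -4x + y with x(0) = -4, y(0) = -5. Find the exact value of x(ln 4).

A = [[5,0],[-4,1]]; eigenvalues λ = 1, 5.
Eigenvectors: (0,-1) for λ=1, (1,-1) for λ=5.
From the initial condition, c_1 = 9, c_2 = -4.
x(ln 4) = (9)(4^1)(0) + (-4)(4^5)(1) = -4096.

-4096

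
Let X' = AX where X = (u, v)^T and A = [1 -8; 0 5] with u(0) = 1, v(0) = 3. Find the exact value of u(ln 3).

A = [[1,-8],[0,5]]; eigenvalues λ = 1, 5.
Eigenvectors: (1,0) for λ=1, (-2,1) for λ=5.
From the initial condition, c_1 = 7, c_2 = 3.
u(ln 3) = (7)(3^1)(1) + (3)(3^5)(-2) = -1437.

-1437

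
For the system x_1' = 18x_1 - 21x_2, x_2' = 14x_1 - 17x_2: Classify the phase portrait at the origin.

saddle

A = [[18,-21],[14,-17]]; det(A-λI) = λ^2 - λ - 12.
λ = 4, -3: opposite signs.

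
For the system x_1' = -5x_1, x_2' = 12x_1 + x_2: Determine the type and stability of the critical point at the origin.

A = [[-5,0],[12,1]]; det(A-λI) = λ^2 + 4λ - 5.
λ = -5, 1: opposite signs.

saddle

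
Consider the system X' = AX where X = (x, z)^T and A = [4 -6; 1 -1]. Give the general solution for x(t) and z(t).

x(t) = 3c_1e^(2t) + 2c_2e^(t), z(t) = c_1e^(2t) + c_2e^(t)

Coefficient matrix A = [[4, -6], [1, -1]].
Characteristic polynomial det(A - λI) = λ^2 - 3λ + 2 = 0.
Eigenvalues λ = 2, 1.
For λ=2: (A-λI) row 1 is [2, -6], so an eigenvector is (3, 1).
For λ=1: (A-λI) row 1 is [3, -6], so an eigenvector is (2, 1).
General solution: c_1e^(2t)(3,1) + c_2e^(t)(2,1).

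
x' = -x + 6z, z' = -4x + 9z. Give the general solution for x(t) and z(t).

Coefficient matrix A = [[-1, 6], [-4, 9]].
Characteristic polynomial det(A - λI) = λ^2 - 8λ + 15 = 0.
Eigenvalues λ = 5, 3.
For λ=5: (A-λI) row 1 is [-6, 6], so an eigenvector is (-1, -1).
For λ=3: (A-λI) row 1 is [-4, 6], so an eigenvector is (-3, -2).
General solution: c_1e^(5t)(-1,-1) + c_2e^(3t)(-3,-2).

x(t) = -c_1e^(5t) - 3c_2e^(3t), z(t) = -c_1e^(5t) - 2c_2e^(3t)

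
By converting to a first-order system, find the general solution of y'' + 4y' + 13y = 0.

Let x_1 = y, x_2 = y'. Then x_1' = x_2 and x_2' = -13x_1 - 4x_2.
A = [[0,1],[-13,-4]]; det(A-λI) = λ^2 + 4λ + 13.
Eigenvalues λ = -2 ± 3i.

y(t) = K_1e^(-2t)cos(3t) + K_2e^(-2t)sin(3t)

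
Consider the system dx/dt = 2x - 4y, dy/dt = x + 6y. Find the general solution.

x(t) = -2K_1e^(4t) - 2K_2te^(4t) - K_2e^(4t), y(t) = K_1e^(4t) + K_2te^(4t) + K_2e^(4t)

Coefficient matrix A = [[2, -4], [1, 6]].
Characteristic polynomial det(A - λI) = λ^2 - 8λ + 16 = 0.
Single eigenvalue λ = 4 with algebraic multiplicity 2.
Eigenvector v = (-2,1); generalized eigenvector w with (A-λI)w=v is (-1,1).
General solution: e^(4t)[K_1·v + K_2·(t·v + w)].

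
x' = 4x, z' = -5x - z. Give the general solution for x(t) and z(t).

x(t) = -K_2e^(4t), z(t) = K_1e^(-t) + K_2e^(4t)

Coefficient matrix A = [[4, 0], [-5, -1]].
Characteristic polynomial det(A - λI) = λ^2 - 3λ - 4 = 0.
Eigenvalues λ = -1, 4.
For λ=-1: (A-λI) row 1 is [5, 0], so an eigenvector is (0, 1).
For λ=4: (A-λI) row 2 is [-5, -5], so an eigenvector is (-1, 1).
General solution: K_1e^(-t)(0,1) + K_2e^(4t)(-1,1).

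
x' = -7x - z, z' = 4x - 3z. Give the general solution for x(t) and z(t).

x(t) = K_1e^(-5t) + K_2te^(-5t) - 2K_2e^(-5t), z(t) = -2K_1e^(-5t) - 2K_2te^(-5t) + 3K_2e^(-5t)

Coefficient matrix A = [[-7, -1], [4, -3]].
Characteristic polynomial det(A - λI) = λ^2 + 10λ + 25 = 0.
Single eigenvalue λ = -5 with algebraic multiplicity 2.
Eigenvector v = (1,-2); generalized eigenvector w with (A-λI)w=v is (-2,3).
General solution: e^(-5t)[K_1·v + K_2·(t·v + w)].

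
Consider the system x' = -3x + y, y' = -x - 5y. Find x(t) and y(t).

x(t) = C_1e^(-4t) + C_2te^(-4t) - C_2e^(-4t), y(t) = -C_1e^(-4t) - C_2te^(-4t) + 2C_2e^(-4t)

Coefficient matrix A = [[-3, 1], [-1, -5]].
Characteristic polynomial det(A - λI) = λ^2 + 8λ + 16 = 0.
Single eigenvalue λ = -4 with algebraic multiplicity 2.
Eigenvector v = (1,-1); generalized eigenvector w with (A-λI)w=v is (-1,2).
General solution: e^(-4t)[C_1·v + C_2·(t·v + w)].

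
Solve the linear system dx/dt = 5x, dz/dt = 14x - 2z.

Coefficient matrix A = [[5, 0], [14, -2]].
Characteristic polynomial det(A - λI) = λ^2 - 3λ - 10 = 0.
Eigenvalues λ = 5, -2.
For λ=5: (A-λI) row 2 is [14, -7], so an eigenvector is (1, 2).
For λ=-2: (A-λI) row 1 is [7, 0], so an eigenvector is (0, 1).
General solution: C_1e^(5t)(1,2) + C_2e^(-2t)(0,1).

x(t) = C_1e^(5t), z(t) = 2C_1e^(5t) + C_2e^(-2t)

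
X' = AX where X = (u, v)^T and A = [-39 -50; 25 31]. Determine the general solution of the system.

u(t) = c_1e^(-4t)sin(5t) - 3c_1e^(-4t)cos(5t) - 3c_2e^(-4t)sin(5t) - c_2e^(-4t)cos(5t), v(t) = -c_1e^(-4t)sin(5t) + 2c_1e^(-4t)cos(5t) + 2c_2e^(-4t)sin(5t) + c_2e^(-4t)cos(5t)

Coefficient matrix A = [[-39, -50], [25, 31]].
Characteristic polynomial det(A - λI) = λ^2 + 8λ + 41 = 0.
Eigenvalues λ = -4 ± 5i (complex conjugate pair).
For λ=-4+5i: an eigenvector is (-3,2) - i(1,-1) = (-3 - i, 2 + i).
A real fundamental pair from Re and Im of e^((-4+5i)t)v: X_1 = e^(-4t)(cos(5t)·(-3,2) + sin(5t)·(1,-1)), X_2 = e^(-4t)(sin(5t)·(-3,2) - cos(5t)·(1,-1)).
General solution: c_1X_1 + c_2X_2.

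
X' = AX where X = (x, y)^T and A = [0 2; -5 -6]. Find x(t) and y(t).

x(t) = c_1e^(-3t)sin(t) - c_1e^(-3t)cos(t) - c_2e^(-3t)sin(t) - c_2e^(-3t)cos(t), y(t) = -c_1e^(-3t)sin(t) + 2c_1e^(-3t)cos(t) + 2c_2e^(-3t)sin(t) + c_2e^(-3t)cos(t)

Coefficient matrix A = [[0, 2], [-5, -6]].
Characteristic polynomial det(A - λI) = λ^2 + 6λ + 10 = 0.
Eigenvalues λ = -3 ± i (complex conjugate pair).
For λ=-3+i: an eigenvector is (-1,2) - i(1,-1) = (-1 - i, 2 + i).
A real fundamental pair from Re and Im of e^((-3+i)t)v: X_1 = e^(-3t)(cos(t)·(-1,2) + sin(t)·(1,-1)), X_2 = e^(-3t)(sin(t)·(-1,2) - cos(t)·(1,-1)).
General solution: c_1X_1 + c_2X_2.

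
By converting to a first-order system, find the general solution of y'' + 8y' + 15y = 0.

y(t) = c_1e^(-3t) + c_2e^(-5t)

Let x_1 = y, x_2 = y'. Then x_1' = x_2 and x_2' = -15x_1 - 8x_2.
A = [[0,1],[-15,-8]]; det(A-λI) = λ^2 + 8λ + 15.
Eigenvalues λ = -3, -5 with eigenvectors (1,-3), (1,-5).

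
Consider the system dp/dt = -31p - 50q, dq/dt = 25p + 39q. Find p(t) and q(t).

p(t) = -3K_1e^(4t)sin(5t) - K_1e^(4t)cos(5t) - K_2e^(4t)sin(5t) + 3K_2e^(4t)cos(5t), q(t) = 2K_1e^(4t)sin(5t) + K_1e^(4t)cos(5t) + K_2e^(4t)sin(5t) - 2K_2e^(4t)cos(5t)

Coefficient matrix A = [[-31, -50], [25, 39]].
Characteristic polynomial det(A - λI) = λ^2 - 8λ + 41 = 0.
Eigenvalues λ = 4 ± 5i (complex conjugate pair).
For λ=4+5i: an eigenvector is (-1,1) - i(-3,2) = (-1 + 3i, 1 - 2i).
A real fundamental pair from Re and Im of e^((4+5i)t)v: X_1 = e^(4t)(cos(5t)·(-1,1) + sin(5t)·(-3,2)), X_2 = e^(4t)(sin(5t)·(-1,1) - cos(5t)·(-3,2)).
General solution: K_1X_1 + K_2X_2.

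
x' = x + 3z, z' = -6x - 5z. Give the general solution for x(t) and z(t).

x(t) = c_1e^(-2t)cos(3t) + c_2e^(-2t)sin(3t), z(t) = -c_1e^(-2t)sin(3t) - c_1e^(-2t)cos(3t) - c_2e^(-2t)sin(3t) + c_2e^(-2t)cos(3t)

Coefficient matrix A = [[1, 3], [-6, -5]].
Characteristic polynomial det(A - λI) = λ^2 + 4λ + 13 = 0.
Eigenvalues λ = -2 ± 3i (complex conjugate pair).
For λ=-2+3i: an eigenvector is (1,-1) - i(0,-1) = (1, -1 + i).
A real fundamental pair from Re and Im of e^((-2+3i)t)v: X_1 = e^(-2t)(cos(3t)·(1,-1) + sin(3t)·(0,-1)), X_2 = e^(-2t)(sin(3t)·(1,-1) - cos(3t)·(0,-1)).
General solution: c_1X_1 + c_2X_2.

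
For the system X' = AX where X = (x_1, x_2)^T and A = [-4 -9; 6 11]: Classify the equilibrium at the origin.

unstable node

A = [[-4,-9],[6,11]]; det(A-λI) = λ^2 - 7λ + 10.
λ = 2, 5: both positive.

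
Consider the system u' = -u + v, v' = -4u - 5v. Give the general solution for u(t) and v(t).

u(t) = -c_1e^(-3t) - c_2te^(-3t), v(t) = 2c_1e^(-3t) + 2c_2te^(-3t) - c_2e^(-3t)

Coefficient matrix A = [[-1, 1], [-4, -5]].
Characteristic polynomial det(A - λI) = λ^2 + 6λ + 9 = 0.
Single eigenvalue λ = -3 with algebraic multiplicity 2.
Eigenvector v = (-1,2); generalized eigenvector w with (A-λI)w=v is (0,-1).
General solution: e^(-3t)[c_1·v + c_2·(t·v + w)].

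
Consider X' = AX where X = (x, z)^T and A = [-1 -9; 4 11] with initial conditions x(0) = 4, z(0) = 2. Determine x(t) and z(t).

x(t) = -42te^(5t) + 4e^(5t), z(t) = 28te^(5t) + 2e^(5t)

Coefficient matrix A = [[-1, -9], [4, 11]].
Characteristic polynomial det(A - λI) = λ^2 - 10λ + 25 = 0.
Single eigenvalue λ = 5 with algebraic multiplicity 2.
Eigenvector v = (-3,2); generalized eigenvector w with (A-λI)w=v is (2,-1).
General solution: e^(5t)[c_1·v + c_2·(t·v + w)].
Applying x(0)=4, z(0)=2 gives c_1=8, c_2=14.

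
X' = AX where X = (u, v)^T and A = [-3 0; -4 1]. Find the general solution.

u(t) = -K_1e^(-3t), v(t) = -K_1e^(-3t) + K_2e^(t)

Coefficient matrix A = [[-3, 0], [-4, 1]].
Characteristic polynomial det(A - λI) = λ^2 + 2λ - 3 = 0.
Eigenvalues λ = -3, 1.
For λ=-3: (A-λI) row 2 is [-4, 4], so an eigenvector is (-1, -1).
For λ=1: (A-λI) row 1 is [-4, 0], so an eigenvector is (0, 1).
General solution: K_1e^(-3t)(-1,-1) + K_2e^(t)(0,1).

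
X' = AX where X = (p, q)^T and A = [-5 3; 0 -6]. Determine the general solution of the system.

p(t) = -3C_1e^(-6t) + C_2e^(-5t), q(t) = C_1e^(-6t)

Coefficient matrix A = [[-5, 3], [0, -6]].
Characteristic polynomial det(A - λI) = λ^2 + 11λ + 30 = 0.
Eigenvalues λ = -6, -5.
For λ=-6: (A-λI) row 1 is [1, 3], so an eigenvector is (-3, 1).
For λ=-5: (A-λI) row 1 is [0, 3], so an eigenvector is (1, 0).
General solution: C_1e^(-6t)(-3,1) + C_2e^(-5t)(1,0).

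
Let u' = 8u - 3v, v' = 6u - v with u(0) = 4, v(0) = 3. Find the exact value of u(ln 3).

A = [[8,-3],[6,-1]]; eigenvalues λ = 5, 2.
Eigenvectors: (1,1) for λ=5, (-1,-2) for λ=2.
From the initial condition, c_1 = 5, c_2 = 1.
u(ln 3) = (5)(3^5)(1) + (1)(3^2)(-1) = 1206.

1206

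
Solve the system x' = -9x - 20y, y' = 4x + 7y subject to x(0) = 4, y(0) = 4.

Coefficient matrix A = [[-9, -20], [4, 7]].
Characteristic polynomial det(A - λI) = λ^2 + 2λ + 17 = 0.
Eigenvalues λ = -1 ± 4i (complex conjugate pair).
For λ=-1+4i: an eigenvector is (-1,0) - i(2,-1) = (-1 - 2i, 0 + i).
A real fundamental pair from Re and Im of e^((-1+4i)t)v: X_1 = e^(-t)(cos(4t)·(-1,0) + sin(4t)·(2,-1)), X_2 = e^(-t)(sin(4t)·(-1,0) - cos(4t)·(2,-1)).
General solution: C_1X_1 + C_2X_2.
Applying x(0)=4, y(0)=4 gives C_1=-12, C_2=4.

x(t) = -28e^(-t)sin(4t) + 4e^(-t)cos(4t), y(t) = 12e^(-t)sin(4t) + 4e^(-t)cos(4t)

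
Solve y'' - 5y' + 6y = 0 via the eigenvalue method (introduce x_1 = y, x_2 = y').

y(t) = c_1e^(3t) + c_2e^(2t)

Let x_1 = y, x_2 = y'. Then x_1' = x_2 and x_2' = -6x_1 + 5x_2.
A = [[0,1],[-6,5]]; det(A-λI) = λ^2 - 5λ + 6.
Eigenvalues λ = 3, 2 with eigenvectors (1,3), (1,2).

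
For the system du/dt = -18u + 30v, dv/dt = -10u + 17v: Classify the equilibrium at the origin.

A = [[-18,30],[-10,17]]; det(A-λI) = λ^2 + λ - 6.
λ = 2, -3: opposite signs.

saddle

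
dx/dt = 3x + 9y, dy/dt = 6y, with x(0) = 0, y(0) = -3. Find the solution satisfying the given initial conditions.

Coefficient matrix A = [[3, 9], [0, 6]].
Characteristic polynomial det(A - λI) = λ^2 - 9λ + 18 = 0.
Eigenvalues λ = 3, 6.
For λ=3: (A-λI) row 1 is [0, 9], so an eigenvector is (1, 0).
For λ=6: (A-λI) row 1 is [-3, 9], so an eigenvector is (-3, -1).
General solution: K_1e^(3t)(1,0) + K_2e^(6t)(-3,-1).
Applying x(0)=0, y(0)=-3 gives K_1=9, K_2=3.

x(t) = -9e^(6t) + 9e^(3t), y(t) = -3e^(6t)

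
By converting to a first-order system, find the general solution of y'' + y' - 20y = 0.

Let x_1 = y, x_2 = y'. Then x_1' = x_2 and x_2' = 20x_1 - x_2.
A = [[0,1],[20,-1]]; det(A-λI) = λ^2 + λ - 20.
Eigenvalues λ = 4, -5 with eigenvectors (1,4), (1,-5).

y(t) = K_1e^(4t) + K_2e^(-5t)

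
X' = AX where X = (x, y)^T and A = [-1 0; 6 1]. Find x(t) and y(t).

x(t) = c_1e^(-t), y(t) = -3c_1e^(-t) - c_2e^(t)

Coefficient matrix A = [[-1, 0], [6, 1]].
Characteristic polynomial det(A - λI) = λ^2 - 1 = 0.
Eigenvalues λ = -1, 1.
For λ=-1: (A-λI) row 2 is [6, 2], so an eigenvector is (1, -3).
For λ=1: (A-λI) row 1 is [-2, 0], so an eigenvector is (0, -1).
General solution: c_1e^(-t)(1,-3) + c_2e^(t)(0,-1).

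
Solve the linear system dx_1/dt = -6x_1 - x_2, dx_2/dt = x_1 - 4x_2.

Coefficient matrix A = [[-6, -1], [1, -4]].
Characteristic polynomial det(A - λI) = λ^2 + 10λ + 25 = 0.
Single eigenvalue λ = -5 with algebraic multiplicity 2.
Eigenvector v = (-1,1); generalized eigenvector w with (A-λI)w=v is (-1,2).
General solution: e^(-5t)[C_1·v + C_2·(t·v + w)].

x_1(t) = -C_1e^(-5t) - C_2te^(-5t) - C_2e^(-5t), x_2(t) = C_1e^(-5t) + C_2te^(-5t) + 2C_2e^(-5t)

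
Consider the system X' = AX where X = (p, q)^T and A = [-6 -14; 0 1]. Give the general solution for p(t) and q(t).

p(t) = -K_1e^(-6t) - 2K_2e^(t), q(t) = K_2e^(t)

Coefficient matrix A = [[-6, -14], [0, 1]].
Characteristic polynomial det(A - λI) = λ^2 + 5λ - 6 = 0.
Eigenvalues λ = -6, 1.
For λ=-6: (A-λI) row 1 is [0, -14], so an eigenvector is (-1, 0).
For λ=1: (A-λI) row 1 is [-7, -14], so an eigenvector is (-2, 1).
General solution: K_1e^(-6t)(-1,0) + K_2e^(t)(-2,1).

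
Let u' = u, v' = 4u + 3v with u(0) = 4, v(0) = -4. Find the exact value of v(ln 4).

A = [[1,0],[4,3]]; eigenvalues λ = 3, 1.
Eigenvectors: (0,-1) for λ=3, (-1,2) for λ=1.
From the initial condition, c_1 = -4, c_2 = -4.
v(ln 4) = (-4)(4^3)(-1) + (-4)(4^1)(2) = 224.

224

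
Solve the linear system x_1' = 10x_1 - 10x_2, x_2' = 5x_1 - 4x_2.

x_1(t) = C_1e^(3t)sin(t) + 3C_1e^(3t)cos(t) + 3C_2e^(3t)sin(t) - C_2e^(3t)cos(t), x_2(t) = C_1e^(3t)sin(t) + 2C_1e^(3t)cos(t) + 2C_2e^(3t)sin(t) - C_2e^(3t)cos(t)

Coefficient matrix A = [[10, -10], [5, -4]].
Characteristic polynomial det(A - λI) = λ^2 - 6λ + 10 = 0.
Eigenvalues λ = 3 ± i (complex conjugate pair).
For λ=3+i: an eigenvector is (3,2) - i(1,1) = (3 - i, 2 - i).
A real fundamental pair from Re and Im of e^((3+i)t)v: X_1 = e^(3t)(cos(t)·(3,2) + sin(t)·(1,1)), X_2 = e^(3t)(sin(t)·(3,2) - cos(t)·(1,1)).
General solution: C_1X_1 + C_2X_2.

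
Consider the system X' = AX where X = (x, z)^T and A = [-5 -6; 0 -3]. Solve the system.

x(t) = 3K_1e^(-3t) + K_2e^(-5t), z(t) = -K_1e^(-3t)

Coefficient matrix A = [[-5, -6], [0, -3]].
Characteristic polynomial det(A - λI) = λ^2 + 8λ + 15 = 0.
Eigenvalues λ = -3, -5.
For λ=-3: (A-λI) row 1 is [-2, -6], so an eigenvector is (3, -1).
For λ=-5: (A-λI) row 1 is [0, -6], so an eigenvector is (1, 0).
General solution: K_1e^(-3t)(3,-1) + K_2e^(-5t)(1,0).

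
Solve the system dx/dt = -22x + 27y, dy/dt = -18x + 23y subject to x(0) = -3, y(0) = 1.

Coefficient matrix A = [[-22, 27], [-18, 23]].
Characteristic polynomial det(A - λI) = λ^2 - λ - 20 = 0.
Eigenvalues λ = -4, 5.
For λ=-4: (A-λI) row 1 is [-18, 27], so an eigenvector is (3, 2).
For λ=5: (A-λI) row 1 is [-27, 27], so an eigenvector is (-1, -1).
General solution: C_1e^(-4t)(3,2) + C_2e^(5t)(-1,-1).
Applying x(0)=-3, y(0)=1 gives C_1=-4, C_2=-9.

x(t) = 9e^(5t) - 12e^(-4t), y(t) = 9e^(5t) - 8e^(-4t)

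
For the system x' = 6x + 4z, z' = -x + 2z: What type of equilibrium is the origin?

unstable improper node

A = [[6,4],[-1,2]]; det(A-λI) = λ^2 - 8λ + 16.
repeated λ = 4 with a single eigenvector.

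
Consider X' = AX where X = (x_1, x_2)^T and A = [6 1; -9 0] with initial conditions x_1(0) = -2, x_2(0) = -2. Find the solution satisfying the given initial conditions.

Coefficient matrix A = [[6, 1], [-9, 0]].
Characteristic polynomial det(A - λI) = λ^2 - 6λ + 9 = 0.
Single eigenvalue λ = 3 with algebraic multiplicity 2.
Eigenvector v = (1,-3); generalized eigenvector w with (A-λI)w=v is (1,-2).
General solution: e^(3t)[K_1·v + K_2·(t·v + w)].
Applying x_1(0)=-2, x_2(0)=-2 gives K_1=6, K_2=-8.

x_1(t) = -8te^(3t) - 2e^(3t), x_2(t) = 24te^(3t) - 2e^(3t)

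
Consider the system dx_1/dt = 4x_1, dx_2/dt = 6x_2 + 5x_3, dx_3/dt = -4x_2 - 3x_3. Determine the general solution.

Coefficient matrix A = [[4, 0, 0], [0, 6, 5], [0, -4, -3]].
det(A - λI) = 0 gives eigenvalues λ = 2, 1, 4.
For λ=2: eigenvector (0,-5,4).
For λ=1: eigenvector (0,-1,1).
For λ=4: eigenvector (1,0,0).
General solution: K_1e^(2t)(0,-5,4) + K_2e^(t)(0,-1,1) + K_3e^(4t)(1,0,0).

x_1(t) = K_3e^(4t), x_2(t) = -5K_1e^(2t) - K_2e^(t), x_3(t) = 4K_1e^(2t) + K_2e^(t)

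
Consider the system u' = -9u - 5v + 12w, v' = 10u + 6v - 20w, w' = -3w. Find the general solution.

Coefficient matrix A = [[-9, -5, 12], [10, 6, -20], [0, 0, -3]].
det(A - λI) = 0 gives eigenvalues λ = 1, -3, -4.
For λ=1: eigenvector (1,-2,0).
For λ=-3: eigenvector (2,0,1).
For λ=-4: eigenvector (1,-1,0).
General solution: C_1e^(t)(1,-2,0) + C_2e^(-3t)(2,0,1) + C_3e^(-4t)(1,-1,0).

u(t) = C_1e^(t) + 2C_2e^(-3t) + C_3e^(-4t), v(t) = -2C_1e^(t) - C_3e^(-4t), w(t) = C_2e^(-3t)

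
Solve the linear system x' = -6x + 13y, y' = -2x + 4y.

Coefficient matrix A = [[-6, 13], [-2, 4]].
Characteristic polynomial det(A - λI) = λ^2 + 2λ + 2 = 0.
Eigenvalues λ = -1 ± i (complex conjugate pair).
For λ=-1+i: an eigenvector is (-3,-1) - i(2,1) = (-3 - 2i, -1 - i).
A real fundamental pair from Re and Im of e^((-1+i)t)v: X_1 = e^(-t)(cos(t)·(-3,-1) + sin(t)·(2,1)), X_2 = e^(-t)(sin(t)·(-3,-1) - cos(t)·(2,1)).
General solution: c_1X_1 + c_2X_2.

x(t) = 2c_1e^(-t)sin(t) - 3c_1e^(-t)cos(t) - 3c_2e^(-t)sin(t) - 2c_2e^(-t)cos(t), y(t) = c_1e^(-t)sin(t) - c_1e^(-t)cos(t) - c_2e^(-t)sin(t) - c_2e^(-t)cos(t)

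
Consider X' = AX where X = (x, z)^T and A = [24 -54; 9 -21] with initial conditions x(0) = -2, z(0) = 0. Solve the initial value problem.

Coefficient matrix A = [[24, -54], [9, -21]].
Characteristic polynomial det(A - λI) = λ^2 - 3λ - 18 = 0.
Eigenvalues λ = 6, -3.
For λ=6: (A-λI) row 1 is [18, -54], so an eigenvector is (-3, -1).
For λ=-3: (A-λI) row 1 is [27, -54], so an eigenvector is (-2, -1).
General solution: c_1e^(6t)(-3,-1) + c_2e^(-3t)(-2,-1).
Applying x(0)=-2, z(0)=0 gives c_1=2, c_2=-2.

x(t) = -6e^(6t) + 4e^(-3t), z(t) = -2e^(6t) + 2e^(-3t)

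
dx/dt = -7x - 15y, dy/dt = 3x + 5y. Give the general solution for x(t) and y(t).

Coefficient matrix A = [[-7, -15], [3, 5]].
Characteristic polynomial det(A - λI) = λ^2 + 2λ + 10 = 0.
Eigenvalues λ = -1 ± 3i (complex conjugate pair).
For λ=-1+3i: an eigenvector is (1,0) - i(-2,1) = (1 + 2i, 0 - i).
A real fundamental pair from Re and Im of e^((-1+3i)t)v: X_1 = e^(-t)(cos(3t)·(1,0) + sin(3t)·(-2,1)), X_2 = e^(-t)(sin(3t)·(1,0) - cos(3t)·(-2,1)).
General solution: c_1X_1 + c_2X_2.

x(t) = -2c_1e^(-t)sin(3t) + c_1e^(-t)cos(3t) + c_2e^(-t)sin(3t) + 2c_2e^(-t)cos(3t), y(t) = c_1e^(-t)sin(3t) - c_2e^(-t)cos(3t)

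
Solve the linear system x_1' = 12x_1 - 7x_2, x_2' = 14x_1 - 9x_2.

Coefficient matrix A = [[12, -7], [14, -9]].
Characteristic polynomial det(A - λI) = λ^2 - 3λ - 10 = 0.
Eigenvalues λ = 5, -2.
For λ=5: (A-λI) row 1 is [7, -7], so an eigenvector is (1, 1).
For λ=-2: (A-λI) row 1 is [14, -7], so an eigenvector is (1, 2).
General solution: c_1e^(5t)(1,1) + c_2e^(-2t)(1,2).

x_1(t) = c_1e^(5t) + c_2e^(-2t), x_2(t) = c_1e^(5t) + 2c_2e^(-2t)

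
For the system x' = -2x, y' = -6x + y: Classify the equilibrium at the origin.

saddle

A = [[-2,0],[-6,1]]; det(A-λI) = λ^2 + λ - 2.
λ = -2, 1: opposite signs.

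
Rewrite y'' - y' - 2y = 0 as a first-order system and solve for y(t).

y(t) = c_1e^(2t) + c_2e^(-t)

Let x_1 = y, x_2 = y'. Then x_1' = x_2 and x_2' = 2x_1 + x_2.
A = [[0,1],[2,1]]; det(A-λI) = λ^2 - λ - 2.
Eigenvalues λ = 2, -1 with eigenvectors (1,2), (1,-1).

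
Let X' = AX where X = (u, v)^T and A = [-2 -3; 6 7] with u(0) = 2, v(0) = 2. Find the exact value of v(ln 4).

A = [[-2,-3],[6,7]]; eigenvalues λ = 1, 4.
Eigenvectors: (1,-1) for λ=1, (-1,2) for λ=4.
From the initial condition, c_1 = 6, c_2 = 4.
v(ln 4) = (6)(4^1)(-1) + (4)(4^4)(2) = 2024.

2024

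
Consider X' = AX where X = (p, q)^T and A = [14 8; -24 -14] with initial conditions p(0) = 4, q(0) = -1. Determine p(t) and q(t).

p(t) = 14e^(2t) - 10e^(-2t), q(t) = -21e^(2t) + 20e^(-2t)

Coefficient matrix A = [[14, 8], [-24, -14]].
Characteristic polynomial det(A - λI) = λ^2 - 4 = 0.
Eigenvalues λ = 2, -2.
For λ=2: (A-λI) row 1 is [12, 8], so an eigenvector is (-2, 3).
For λ=-2: (A-λI) row 1 is [16, 8], so an eigenvector is (1, -2).
General solution: K_1e^(2t)(-2,3) + K_2e^(-2t)(1,-2).
Applying p(0)=4, q(0)=-1 gives K_1=-7, K_2=-10.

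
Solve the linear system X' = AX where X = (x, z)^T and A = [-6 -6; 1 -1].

Coefficient matrix A = [[-6, -6], [1, -1]].
Characteristic polynomial det(A - λI) = λ^2 + 7λ + 12 = 0.
Eigenvalues λ = -3, -4.
For λ=-3: (A-λI) row 1 is [-3, -6], so an eigenvector is (-2, 1).
For λ=-4: (A-λI) row 1 is [-2, -6], so an eigenvector is (3, -1).
General solution: C_1e^(-3t)(-2,1) + C_2e^(-4t)(3,-1).

x(t) = -2C_1e^(-3t) + 3C_2e^(-4t), z(t) = C_1e^(-3t) - C_2e^(-4t)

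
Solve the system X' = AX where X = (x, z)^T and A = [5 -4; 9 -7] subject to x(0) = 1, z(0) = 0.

x(t) = 6te^(-t) + e^(-t), z(t) = 9te^(-t)

Coefficient matrix A = [[5, -4], [9, -7]].
Characteristic polynomial det(A - λI) = λ^2 + 2λ + 1 = 0.
Single eigenvalue λ = -1 with algebraic multiplicity 2.
Eigenvector v = (2,3); generalized eigenvector w with (A-λI)w=v is (1,1).
General solution: e^(-t)[K_1·v + K_2·(t·v + w)].
Applying x(0)=1, z(0)=0 gives K_1=-1, K_2=3.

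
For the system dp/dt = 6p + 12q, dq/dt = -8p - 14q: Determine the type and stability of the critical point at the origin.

stable node

A = [[6,12],[-8,-14]]; det(A-λI) = λ^2 + 8λ + 12.
λ = -2, -6: both negative.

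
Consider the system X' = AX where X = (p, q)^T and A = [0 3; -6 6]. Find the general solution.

Coefficient matrix A = [[0, 3], [-6, 6]].
Characteristic polynomial det(A - λI) = λ^2 - 6λ + 18 = 0.
Eigenvalues λ = 3 ± 3i (complex conjugate pair).
For λ=3+3i: an eigenvector is (-1,-1) - i(0,1) = (-1, -1 - i).
A real fundamental pair from Re and Im of e^((3+3i)t)v: X_1 = e^(3t)(cos(3t)·(-1,-1) + sin(3t)·(0,1)), X_2 = e^(3t)(sin(3t)·(-1,-1) - cos(3t)·(0,1)).
General solution: c_1X_1 + c_2X_2.

p(t) = -c_1e^(3t)cos(3t) - c_2e^(3t)sin(3t), q(t) = c_1e^(3t)sin(3t) - c_1e^(3t)cos(3t) - c_2e^(3t)sin(3t) - c_2e^(3t)cos(3t)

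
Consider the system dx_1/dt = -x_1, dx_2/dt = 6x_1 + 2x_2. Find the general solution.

Coefficient matrix A = [[-1, 0], [6, 2]].
Characteristic polynomial det(A - λI) = λ^2 - λ - 2 = 0.
Eigenvalues λ = -1, 2.
For λ=-1: (A-λI) row 2 is [6, 3], so an eigenvector is (1, -2).
For λ=2: (A-λI) row 1 is [-3, 0], so an eigenvector is (0, -1).
General solution: c_1e^(-t)(1,-2) + c_2e^(2t)(0,-1).

x_1(t) = c_1e^(-t), x_2(t) = -2c_1e^(-t) - c_2e^(2t)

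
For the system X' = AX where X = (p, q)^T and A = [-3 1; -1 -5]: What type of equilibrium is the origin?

A = [[-3,1],[-1,-5]]; det(A-λI) = λ^2 + 8λ + 16.
repeated λ = -4 with a single eigenvector.

stable improper node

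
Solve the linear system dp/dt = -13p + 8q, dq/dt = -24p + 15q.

p(t) = -C_1e^(3t) - 2C_2e^(-t), q(t) = -2C_1e^(3t) - 3C_2e^(-t)

Coefficient matrix A = [[-13, 8], [-24, 15]].
Characteristic polynomial det(A - λI) = λ^2 - 2λ - 3 = 0.
Eigenvalues λ = 3, -1.
For λ=3: (A-λI) row 1 is [-16, 8], so an eigenvector is (-1, -2).
For λ=-1: (A-λI) row 1 is [-12, 8], so an eigenvector is (-2, -3).
General solution: C_1e^(3t)(-1,-2) + C_2e^(-t)(-2,-3).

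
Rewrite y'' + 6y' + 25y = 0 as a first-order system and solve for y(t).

y(t) = c_1e^(-3t)cos(4t) + c_2e^(-3t)sin(4t)

Let x_1 = y, x_2 = y'. Then x_1' = x_2 and x_2' = -25x_1 - 6x_2.
A = [[0,1],[-25,-6]]; det(A-λI) = λ^2 + 6λ + 25.
Eigenvalues λ = -3 ± 4i.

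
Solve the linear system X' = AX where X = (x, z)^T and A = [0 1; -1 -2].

Coefficient matrix A = [[0, 1], [-1, -2]].
Characteristic polynomial det(A - λI) = λ^2 + 2λ + 1 = 0.
Single eigenvalue λ = -1 with algebraic multiplicity 2.
Eigenvector v = (1,-1); generalized eigenvector w with (A-λI)w=v is (0,1).
General solution: e^(-t)[K_1·v + K_2·(t·v + w)].

x(t) = K_1e^(-t) + K_2te^(-t), z(t) = -K_1e^(-t) - K_2te^(-t) + K_2e^(-t)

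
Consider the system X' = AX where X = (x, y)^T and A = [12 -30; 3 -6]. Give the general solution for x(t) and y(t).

Coefficient matrix A = [[12, -30], [3, -6]].
Characteristic polynomial det(A - λI) = λ^2 - 6λ + 18 = 0.
Eigenvalues λ = 3 ± 3i (complex conjugate pair).
For λ=3+3i: an eigenvector is (-3,-1) - i(1,0) = (-3 - i, -1).
A real fundamental pair from Re and Im of e^((3+3i)t)v: X_1 = e^(3t)(cos(3t)·(-3,-1) + sin(3t)·(1,0)), X_2 = e^(3t)(sin(3t)·(-3,-1) - cos(3t)·(1,0)).
General solution: C_1X_1 + C_2X_2.

x(t) = C_1e^(3t)sin(3t) - 3C_1e^(3t)cos(3t) - 3C_2e^(3t)sin(3t) - C_2e^(3t)cos(3t), y(t) = -C_1e^(3t)cos(3t) - C_2e^(3t)sin(3t)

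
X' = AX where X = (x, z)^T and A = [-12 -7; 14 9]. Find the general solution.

Coefficient matrix A = [[-12, -7], [14, 9]].
Characteristic polynomial det(A - λI) = λ^2 + 3λ - 10 = 0.
Eigenvalues λ = -5, 2.
For λ=-5: (A-λI) row 1 is [-7, -7], so an eigenvector is (1, -1).
For λ=2: (A-λI) row 1 is [-14, -7], so an eigenvector is (1, -2).
General solution: C_1e^(-5t)(1,-1) + C_2e^(2t)(1,-2).

x(t) = C_1e^(-5t) + C_2e^(2t), z(t) = -C_1e^(-5t) - 2C_2e^(2t)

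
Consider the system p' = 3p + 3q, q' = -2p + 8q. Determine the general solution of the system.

p(t) = 3C_1e^(5t) + C_2e^(6t), q(t) = 2C_1e^(5t) + C_2e^(6t)

Coefficient matrix A = [[3, 3], [-2, 8]].
Characteristic polynomial det(A - λI) = λ^2 - 11λ + 30 = 0.
Eigenvalues λ = 5, 6.
For λ=5: (A-λI) row 1 is [-2, 3], so an eigenvector is (3, 2).
For λ=6: (A-λI) row 1 is [-3, 3], so an eigenvector is (1, 1).
General solution: C_1e^(5t)(3,2) + C_2e^(6t)(1,1).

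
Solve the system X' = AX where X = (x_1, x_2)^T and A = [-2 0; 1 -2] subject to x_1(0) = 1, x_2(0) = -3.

x_1(t) = e^(-2t), x_2(t) = te^(-2t) - 3e^(-2t)

Coefficient matrix A = [[-2, 0], [1, -2]].
Characteristic polynomial det(A - λI) = λ^2 + 4λ + 4 = 0.
Single eigenvalue λ = -2 with algebraic multiplicity 2.
Eigenvector v = (0,1); generalized eigenvector w with (A-λI)w=v is (1,-2).
General solution: e^(-2t)[K_1·v + K_2·(t·v + w)].
Applying x_1(0)=1, x_2(0)=-3 gives K_1=-1, K_2=1.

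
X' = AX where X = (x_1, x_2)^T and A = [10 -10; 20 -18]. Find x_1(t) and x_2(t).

x_1(t) = 2c_1e^(-4t)sin(2t) + c_1e^(-4t)cos(2t) + c_2e^(-4t)sin(2t) - 2c_2e^(-4t)cos(2t), x_2(t) = 3c_1e^(-4t)sin(2t) + c_1e^(-4t)cos(2t) + c_2e^(-4t)sin(2t) - 3c_2e^(-4t)cos(2t)

Coefficient matrix A = [[10, -10], [20, -18]].
Characteristic polynomial det(A - λI) = λ^2 + 8λ + 20 = 0.
Eigenvalues λ = -4 ± 2i (complex conjugate pair).
For λ=-4+2i: an eigenvector is (1,1) - i(2,3) = (1 - 2i, 1 - 3i).
A real fundamental pair from Re and Im of e^((-4+2i)t)v: X_1 = e^(-4t)(cos(2t)·(1,1) + sin(2t)·(2,3)), X_2 = e^(-4t)(sin(2t)·(1,1) - cos(2t)·(2,3)).
General solution: c_1X_1 + c_2X_2.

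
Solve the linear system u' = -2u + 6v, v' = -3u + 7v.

u(t) = 2C_1e^(t) - C_2e^(4t), v(t) = C_1e^(t) - C_2e^(4t)

Coefficient matrix A = [[-2, 6], [-3, 7]].
Characteristic polynomial det(A - λI) = λ^2 - 5λ + 4 = 0.
Eigenvalues λ = 1, 4.
For λ=1: (A-λI) row 1 is [-3, 6], so an eigenvector is (2, 1).
For λ=4: (A-λI) row 1 is [-6, 6], so an eigenvector is (-1, -1).
General solution: C_1e^(t)(2,1) + C_2e^(4t)(-1,-1).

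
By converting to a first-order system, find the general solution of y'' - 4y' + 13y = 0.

Let x_1 = y, x_2 = y'. Then x_1' = x_2 and x_2' = -13x_1 + 4x_2.
A = [[0,1],[-13,4]]; det(A-λI) = λ^2 - 4λ + 13.
Eigenvalues λ = 2 ± 3i.

y(t) = C_1e^(2t)cos(3t) + C_2e^(2t)sin(3t)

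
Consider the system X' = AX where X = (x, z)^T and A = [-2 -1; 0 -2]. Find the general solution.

x(t) = -K_1e^(-2t) - K_2te^(-2t) + K_2e^(-2t), z(t) = K_2e^(-2t)

Coefficient matrix A = [[-2, -1], [0, -2]].
Characteristic polynomial det(A - λI) = λ^2 + 4λ + 4 = 0.
Single eigenvalue λ = -2 with algebraic multiplicity 2.
Eigenvector v = (-1,0); generalized eigenvector w with (A-λI)w=v is (1,1).
General solution: e^(-2t)[K_1·v + K_2·(t·v + w)].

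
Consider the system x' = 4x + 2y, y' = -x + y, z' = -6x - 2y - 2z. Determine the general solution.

x(t) = K_1e^(2t) + 2K_2e^(3t), y(t) = -K_1e^(2t) - K_2e^(3t), z(t) = -K_1e^(2t) - 2K_2e^(3t) + K_3e^(-2t)

Coefficient matrix A = [[4, 2, 0], [-1, 1, 0], [-6, -2, -2]].
det(A - λI) = 0 gives eigenvalues λ = 2, 3, -2.
For λ=2: eigenvector (1,-1,-1).
For λ=3: eigenvector (2,-1,-2).
For λ=-2: eigenvector (0,0,1).
General solution: K_1e^(2t)(1,-1,-1) + K_2e^(3t)(2,-1,-2) + K_3e^(-2t)(0,0,1).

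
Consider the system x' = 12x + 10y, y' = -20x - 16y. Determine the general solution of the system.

Coefficient matrix A = [[12, 10], [-20, -16]].
Characteristic polynomial det(A - λI) = λ^2 + 4λ + 8 = 0.
Eigenvalues λ = -2 ± 2i (complex conjugate pair).
For λ=-2+2i: an eigenvector is (-2,3) - i(1,-1) = (-2 - i, 3 + i).
A real fundamental pair from Re and Im of e^((-2+2i)t)v: X_1 = e^(-2t)(cos(2t)·(-2,3) + sin(2t)·(1,-1)), X_2 = e^(-2t)(sin(2t)·(-2,3) - cos(2t)·(1,-1)).
General solution: K_1X_1 + K_2X_2.

x(t) = K_1e^(-2t)sin(2t) - 2K_1e^(-2t)cos(2t) - 2K_2e^(-2t)sin(2t) - K_2e^(-2t)cos(2t), y(t) = -K_1e^(-2t)sin(2t) + 3K_1e^(-2t)cos(2t) + 3K_2e^(-2t)sin(2t) + K_2e^(-2t)cos(2t)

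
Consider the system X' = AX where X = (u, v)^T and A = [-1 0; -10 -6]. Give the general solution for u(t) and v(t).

Coefficient matrix A = [[-1, 0], [-10, -6]].
Characteristic polynomial det(A - λI) = λ^2 + 7λ + 6 = 0.
Eigenvalues λ = -1, -6.
For λ=-1: (A-λI) row 2 is [-10, -5], so an eigenvector is (-1, 2).
For λ=-6: (A-λI) row 1 is [5, 0], so an eigenvector is (0, -1).
General solution: c_1e^(-t)(-1,2) + c_2e^(-6t)(0,-1).

u(t) = -c_1e^(-t), v(t) = 2c_1e^(-t) - c_2e^(-6t)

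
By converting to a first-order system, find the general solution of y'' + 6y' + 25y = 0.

Let x_1 = y, x_2 = y'. Then x_1' = x_2 and x_2' = -25x_1 - 6x_2.
A = [[0,1],[-25,-6]]; det(A-λI) = λ^2 + 6λ + 25.
Eigenvalues λ = -3 ± 4i.

y(t) = c_1e^(-3t)cos(4t) + c_2e^(-3t)sin(4t)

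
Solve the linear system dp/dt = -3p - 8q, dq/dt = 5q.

Coefficient matrix A = [[-3, -8], [0, 5]].
Characteristic polynomial det(A - λI) = λ^2 - 2λ - 15 = 0.
Eigenvalues λ = -3, 5.
For λ=-3: (A-λI) row 1 is [0, -8], so an eigenvector is (1, 0).
For λ=5: (A-λI) row 1 is [-8, -8], so an eigenvector is (-1, 1).
General solution: K_1e^(-3t)(1,0) + K_2e^(5t)(-1,1).

p(t) = K_1e^(-3t) - K_2e^(5t), q(t) = K_2e^(5t)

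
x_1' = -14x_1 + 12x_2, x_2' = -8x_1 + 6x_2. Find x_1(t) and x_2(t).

x_1(t) = -K_1e^(-2t) - 3K_2e^(-6t), x_2(t) = -K_1e^(-2t) - 2K_2e^(-6t)

Coefficient matrix A = [[-14, 12], [-8, 6]].
Characteristic polynomial det(A - λI) = λ^2 + 8λ + 12 = 0.
Eigenvalues λ = -2, -6.
For λ=-2: (A-λI) row 1 is [-12, 12], so an eigenvector is (-1, -1).
For λ=-6: (A-λI) row 1 is [-8, 12], so an eigenvector is (-3, -2).
General solution: K_1e^(-2t)(-1,-1) + K_2e^(-6t)(-3,-2).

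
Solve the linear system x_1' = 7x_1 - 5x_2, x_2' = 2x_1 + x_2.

Coefficient matrix A = [[7, -5], [2, 1]].
Characteristic polynomial det(A - λI) = λ^2 - 8λ + 17 = 0.
Eigenvalues λ = 4 ± i (complex conjugate pair).
For λ=4+i: an eigenvector is (2,1) - i(1,1) = (2 - i, 1 - i).
A real fundamental pair from Re and Im of e^((4+i)t)v: X_1 = e^(4t)(cos(t)·(2,1) + sin(t)·(1,1)), X_2 = e^(4t)(sin(t)·(2,1) - cos(t)·(1,1)).
General solution: K_1X_1 + K_2X_2.

x_1(t) = K_1e^(4t)sin(t) + 2K_1e^(4t)cos(t) + 2K_2e^(4t)sin(t) - K_2e^(4t)cos(t), x_2(t) = K_1e^(4t)sin(t) + K_1e^(4t)cos(t) + K_2e^(4t)sin(t) - K_2e^(4t)cos(t)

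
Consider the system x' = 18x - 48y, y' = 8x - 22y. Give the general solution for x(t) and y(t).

Coefficient matrix A = [[18, -48], [8, -22]].
Characteristic polynomial det(A - λI) = λ^2 + 4λ - 12 = 0.
Eigenvalues λ = 2, -6.
For λ=2: (A-λI) row 1 is [16, -48], so an eigenvector is (-3, -1).
For λ=-6: (A-λI) row 1 is [24, -48], so an eigenvector is (-2, -1).
General solution: C_1e^(2t)(-3,-1) + C_2e^(-6t)(-2,-1).

x(t) = -3C_1e^(2t) - 2C_2e^(-6t), y(t) = -C_1e^(2t) - C_2e^(-6t)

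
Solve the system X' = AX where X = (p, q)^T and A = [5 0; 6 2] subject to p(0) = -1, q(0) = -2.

Coefficient matrix A = [[5, 0], [6, 2]].
Characteristic polynomial det(A - λI) = λ^2 - 7λ + 10 = 0.
Eigenvalues λ = 2, 5.
For λ=2: (A-λI) row 1 is [3, 0], so an eigenvector is (0, 1).
For λ=5: (A-λI) row 2 is [6, -3], so an eigenvector is (-1, -2).
General solution: C_1e^(2t)(0,1) + C_2e^(5t)(-1,-2).
Applying p(0)=-1, q(0)=-2 gives C_1=0, C_2=1.

p(t) = -e^(5t), q(t) = -2e^(5t)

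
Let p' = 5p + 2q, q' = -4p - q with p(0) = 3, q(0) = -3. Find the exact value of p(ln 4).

A = [[5,2],[-4,-1]]; eigenvalues λ = 3, 1.
Eigenvectors: (1,-1) for λ=3, (-1,2) for λ=1.
From the initial condition, c_1 = 3, c_2 = 0.
p(ln 4) = (3)(4^3)(1) + (0)(4^1)(-1) = 192.

192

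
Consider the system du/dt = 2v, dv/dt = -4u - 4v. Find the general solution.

u(t) = -K_1e^(-2t)sin(2t) + K_2e^(-2t)cos(2t), v(t) = K_1e^(-2t)sin(2t) - K_1e^(-2t)cos(2t) - K_2e^(-2t)sin(2t) - K_2e^(-2t)cos(2t)

Coefficient matrix A = [[0, 2], [-4, -4]].
Characteristic polynomial det(A - λI) = λ^2 + 4λ + 8 = 0.
Eigenvalues λ = -2 ± 2i (complex conjugate pair).
For λ=-2+2i: an eigenvector is (0,-1) - i(-1,1) = (0 + i, -1 - i).
A real fundamental pair from Re and Im of e^((-2+2i)t)v: X_1 = e^(-2t)(cos(2t)·(0,-1) + sin(2t)·(-1,1)), X_2 = e^(-2t)(sin(2t)·(0,-1) - cos(2t)·(-1,1)).
General solution: K_1X_1 + K_2X_2.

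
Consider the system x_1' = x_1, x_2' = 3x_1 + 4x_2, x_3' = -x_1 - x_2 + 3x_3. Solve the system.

Coefficient matrix A = [[1, 0, 0], [3, 4, 0], [-1, -1, 3]].
det(A - λI) = 0 gives eigenvalues λ = 1, 3, 4.
For λ=1: eigenvector (1,-1,0).
For λ=3: eigenvector (0,0,1).
For λ=4: eigenvector (0,-1,1).
General solution: K_1e^(t)(1,-1,0) + K_2e^(3t)(0,0,1) + K_3e^(4t)(0,-1,1).

x_1(t) = K_1e^(t), x_2(t) = -K_1e^(t) - K_3e^(4t), x_3(t) = K_2e^(3t) + K_3e^(4t)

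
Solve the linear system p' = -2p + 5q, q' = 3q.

Coefficient matrix A = [[-2, 5], [0, 3]].
Characteristic polynomial det(A - λI) = λ^2 - λ - 6 = 0.
Eigenvalues λ = -2, 3.
For λ=-2: (A-λI) row 1 is [0, 5], so an eigenvector is (1, 0).
For λ=3: (A-λI) row 1 is [-5, 5], so an eigenvector is (-1, -1).
General solution: K_1e^(-2t)(1,0) + K_2e^(3t)(-1,-1).

p(t) = K_1e^(-2t) - K_2e^(3t), q(t) = -K_2e^(3t)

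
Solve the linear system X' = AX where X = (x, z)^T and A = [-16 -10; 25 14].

x(t) = -c_1e^(-t)sin(5t) - c_1e^(-t)cos(5t) - c_2e^(-t)sin(5t) + c_2e^(-t)cos(5t), z(t) = c_1e^(-t)sin(5t) + 2c_1e^(-t)cos(5t) + 2c_2e^(-t)sin(5t) - c_2e^(-t)cos(5t)

Coefficient matrix A = [[-16, -10], [25, 14]].
Characteristic polynomial det(A - λI) = λ^2 + 2λ + 26 = 0.
Eigenvalues λ = -1 ± 5i (complex conjugate pair).
For λ=-1+5i: an eigenvector is (-1,2) - i(-1,1) = (-1 + i, 2 - i).
A real fundamental pair from Re and Im of e^((-1+5i)t)v: X_1 = e^(-t)(cos(5t)·(-1,2) + sin(5t)·(-1,1)), X_2 = e^(-t)(sin(5t)·(-1,2) - cos(5t)·(-1,1)).
General solution: c_1X_1 + c_2X_2.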